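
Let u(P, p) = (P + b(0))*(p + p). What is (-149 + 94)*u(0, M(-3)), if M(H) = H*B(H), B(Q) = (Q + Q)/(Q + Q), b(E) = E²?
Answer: 0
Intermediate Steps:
B(Q) = 1 (B(Q) = (2*Q)/((2*Q)) = (2*Q)*(1/(2*Q)) = 1)
M(H) = H (M(H) = H*1 = H)
u(P, p) = 2*P*p (u(P, p) = (P + 0²)*(p + p) = (P + 0)*(2*p) = P*(2*p) = 2*P*p)
(-149 + 94)*u(0, M(-3)) = (-149 + 94)*(2*0*(-3)) = -55*0 = 0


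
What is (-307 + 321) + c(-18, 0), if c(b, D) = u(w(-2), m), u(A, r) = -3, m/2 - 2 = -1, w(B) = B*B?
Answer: 11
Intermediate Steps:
w(B) = B²
m = 2 (m = 4 + 2*(-1) = 4 - 2 = 2)
c(b, D) = -3
(-307 + 321) + c(-18, 0) = (-307 + 321) - 3 = 14 - 3 = 11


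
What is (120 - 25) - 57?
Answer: 38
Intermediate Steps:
(120 - 25) - 57 = 95 - 57 = 38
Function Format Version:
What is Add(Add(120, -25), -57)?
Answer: 38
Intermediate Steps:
Add(Add(120, -25), -57) = Add(95, -57) = 38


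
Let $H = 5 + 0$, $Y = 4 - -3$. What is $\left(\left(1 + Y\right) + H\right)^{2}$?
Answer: $169$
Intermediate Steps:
$Y = 7$ ($Y = 4 + 3 = 7$)
$H = 5$
$\left(\left(1 + Y\right) + H\right)^{2} = \left(\left(1 + 7\right) + 5\right)^{2} = \left(8 + 5\right)^{2} = 13^{2} = 169$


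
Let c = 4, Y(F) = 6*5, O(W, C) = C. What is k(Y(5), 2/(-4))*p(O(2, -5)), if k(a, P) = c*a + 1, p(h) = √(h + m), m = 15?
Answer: 121*√10 ≈ 382.64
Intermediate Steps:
Y(F) = 30
p(h) = √(15 + h) (p(h) = √(h + 15) = √(15 + h))
k(a, P) = 1 + 4*a (k(a, P) = 4*a + 1 = 1 + 4*a)
k(Y(5), 2/(-4))*p(O(2, -5)) = (1 + 4*30)*√(15 - 5) = (1 + 120)*√10 = 121*√10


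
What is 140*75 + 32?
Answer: 10532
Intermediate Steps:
140*75 + 32 = 10500 + 32 = 10532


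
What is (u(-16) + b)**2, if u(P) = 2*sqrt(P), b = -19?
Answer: 297 - 304*I ≈ 297.0 - 304.0*I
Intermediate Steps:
(u(-16) + b)**2 = (2*sqrt(-16) - 19)**2 = (2*(4*I) - 19)**2 = (8*I - 19)**2 = (-19 + 8*I)**2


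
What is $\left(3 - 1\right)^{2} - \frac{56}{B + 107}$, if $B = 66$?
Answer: $\frac{636}{173} \approx 3.6763$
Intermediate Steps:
$\left(3 - 1\right)^{2} - \frac{56}{B + 107} = \left(3 - 1\right)^{2} - \frac{56}{66 + 107} = 2^{2} - \frac{56}{173} = 4 - \frac{56}{173} = \frac{636}{173}$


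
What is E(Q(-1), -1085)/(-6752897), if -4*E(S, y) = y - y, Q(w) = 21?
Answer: 0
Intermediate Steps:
E(S, y) = 0 (E(S, y) = -(y - y)/4 = -¼*0 = 0)
E(Q(-1), -1085)/(-6752897) = 0/(-6752897) = 0*(-1/6752897) = 0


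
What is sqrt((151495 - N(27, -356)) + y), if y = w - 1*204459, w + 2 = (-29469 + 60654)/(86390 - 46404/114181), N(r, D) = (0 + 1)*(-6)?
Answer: 5*I*sqrt(206117826364223020293598)/9864050186 ≈ 230.13*I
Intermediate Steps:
N(r, D) = -6 (N(r, D) = 1*(-6) = -6)
w = -16167365887/9864050186 (w = -2 + (-29469 + 60654)/(86390 - 46404/114181) = -2 + 31185/(86390 - 46404*1/114181) = -2 + 31185/(86390 - 46404/114181) = -2 + 31185/(9864050186/114181) = -2 + 31185*(114181/9864050186) = -2 + 3560734485/9864050186 = -16167365887/9864050186 ≈ -1.6390)
y = -2016810004345261/9864050186 (y = -16167365887/9864050186 - 1*204459 = -16167365887/9864050186 - 204459 = -2016810004345261/9864050186 ≈ -2.0446e+5)
sqrt((151495 - N(27, -356)) + y) = sqrt((151495 - 1*(-6)) - 2016810004345261/9864050186) = sqrt((151495 + 6) - 2016810004345261/9864050186) = sqrt(151501 - 2016810004345261/9864050186) = sqrt(-522396537116075/9864050186) = 5*I*sqrt(206117826364223020293598)/9864050186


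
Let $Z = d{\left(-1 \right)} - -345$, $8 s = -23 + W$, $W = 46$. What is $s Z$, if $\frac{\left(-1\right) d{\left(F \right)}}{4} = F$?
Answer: $\frac{8027}{8} \approx 1003.4$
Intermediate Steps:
$d{\left(F \right)} = - 4 F$
$s = \frac{23}{8}$ ($s = \frac{-23 + 46}{8} = \frac{1}{8} \cdot 23 = \frac{23}{8} \approx 2.875$)
$Z = 349$ ($Z = \left(-4\right) \left(-1\right) - -345 = 4 + 345 = 349$)
$s Z = \frac{23}{8} \cdot 349 = \frac{8027}{8}$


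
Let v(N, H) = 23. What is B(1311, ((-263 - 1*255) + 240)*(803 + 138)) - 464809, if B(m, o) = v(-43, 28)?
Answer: -464786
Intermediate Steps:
B(m, o) = 23
B(1311, ((-263 - 1*255) + 240)*(803 + 138)) - 464809 = 23 - 464809 = -464786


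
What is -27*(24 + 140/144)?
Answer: -2697/4 ≈ -674.25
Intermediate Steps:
-27*(24 + 140/144) = -27*(24 + 140*(1/144)) = -27*(24 + 35/36) = -27*899/36 = -2697/4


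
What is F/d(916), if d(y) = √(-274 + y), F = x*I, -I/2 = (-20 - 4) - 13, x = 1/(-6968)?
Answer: -37*√642/2236728 ≈ -0.00041914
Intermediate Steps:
x = -1/6968 ≈ -0.00014351
I = 74 (I = -2*((-20 - 4) - 13) = -2*(-24 - 13) = -2*(-37) = 74)
F = -37/3484 (F = -1/6968*74 = -37/3484 ≈ -0.010620)
F/d(916) = -37/(3484*√(-274 + 916)) = -37*√642/642/3484 = -37*√642/2236728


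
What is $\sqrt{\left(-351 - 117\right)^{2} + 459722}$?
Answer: $\sqrt{678746} \approx 823.86$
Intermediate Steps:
$\sqrt{\left(-351 - 117\right)^{2} + 459722} = \sqrt{\left(-468\right)^{2} + 459722} = \sqrt{219024 + 459722} = \sqrt{678746}$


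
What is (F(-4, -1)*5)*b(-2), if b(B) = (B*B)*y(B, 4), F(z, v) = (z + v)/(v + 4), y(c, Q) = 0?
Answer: 0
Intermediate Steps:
F(z, v) = (v + z)/(4 + v)
b(B) = 0 (b(B) = (B*B)*0 = B**2*0 = 0)
(F(-4, -1)*5)*b(-2) = (((-1 - 4)/(4 - 1))*5)*0 = ((-5/3)*5)*0 = (((1/3)*(-5))*5)*0 = -5/3*5*0 = -25/3*0 = 0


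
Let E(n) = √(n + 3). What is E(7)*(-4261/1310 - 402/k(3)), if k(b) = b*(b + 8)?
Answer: -222411*√10/14410 ≈ -48.808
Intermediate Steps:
k(b) = b*(8 + b)
E(n) = √(3 + n)
E(7)*(-4261/1310 - 402/k(3)) = √(3 + 7)*(-4261/1310 - 402*1/(3*(8 + 3))) = √10*(-4261*1/1310 - 402/(3*11)) = √10*(-4261/1310 - 402/33) = √10*(-4261/1310 - 402*1/33) = √10*(-4261/1310 - 134/11) = √10*(-222411/14410) = -222411*√10/14410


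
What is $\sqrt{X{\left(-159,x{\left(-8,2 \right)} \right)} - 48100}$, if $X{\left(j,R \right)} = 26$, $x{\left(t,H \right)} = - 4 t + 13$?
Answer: $43 i \sqrt{26} \approx 219.26 i$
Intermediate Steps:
$x{\left(t,H \right)} = 13 - 4 t$
$\sqrt{X{\left(-159,x{\left(-8,2 \right)} \right)} - 48100} = \sqrt{26 - 48100} = \sqrt{-48074} = 43 i \sqrt{26}$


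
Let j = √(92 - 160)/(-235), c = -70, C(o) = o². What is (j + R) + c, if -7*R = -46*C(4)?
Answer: 246/7 - 2*I*√17/235 ≈ 35.143 - 0.03509*I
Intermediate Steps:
j = -2*I*√17/235 (j = √(-68)*(-1/235) = (2*I*√17)*(-1/235) = -2*I*√17/235 ≈ -0.03509*I)
R = 736/7 (R = -(-46)*4²/7 = -(-46)*16/7 = -⅐*(-736) = 736/7 ≈ 105.14)
(j + R) + c = (-2*I*√17/235 + 736/7) - 70 = (736/7 - 2*I*√17/235) - 70 = 246/7 - 2*I*√17/235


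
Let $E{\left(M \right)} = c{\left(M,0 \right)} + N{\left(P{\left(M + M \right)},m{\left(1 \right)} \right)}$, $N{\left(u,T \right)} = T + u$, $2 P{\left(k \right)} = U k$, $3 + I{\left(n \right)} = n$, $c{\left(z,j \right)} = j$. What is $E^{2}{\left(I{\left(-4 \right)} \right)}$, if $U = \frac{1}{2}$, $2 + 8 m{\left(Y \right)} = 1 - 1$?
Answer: $\frac{225}{16} \approx 14.063$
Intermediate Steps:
$I{\left(n \right)} = -3 + n$
$m{\left(Y \right)} = - \frac{1}{4}$ ($m{\left(Y \right)} = - \frac{1}{4} + \frac{1 - 1}{8} = - \frac{1}{4} + \frac{1}{8} \cdot 0 = - \frac{1}{4} + 0 = - \frac{1}{4}$)
$U = \frac{1}{2} \approx 0.5$
$P{\left(k \right)} = \frac{k}{4}$ ($P{\left(k \right)} = \frac{\frac{1}{2} k}{2} = \frac{k}{4}$)
$E{\left(M \right)} = - \frac{1}{4} + \frac{M}{2}$ ($E{\left(M \right)} = 0 + \left(- \frac{1}{4} + \frac{M + M}{4}\right) = 0 + \left(- \frac{1}{4} + \frac{2 M}{4}\right) = 0 + \left(- \frac{1}{4} + \frac{M}{2}\right) = - \frac{1}{4} + \frac{M}{2}$)
$E^{2}{\left(I{\left(-4 \right)} \right)} = \left(- \frac{1}{4} + \frac{-3 - 4}{2}\right)^{2} = \left(- \frac{1}{4} + \frac{1}{2} \left(-7\right)\right)^{2} = \left(- \frac{1}{4} - \frac{7}{2}\right)^{2} = \left(- \frac{15}{4}\right)^{2} = \frac{225}{16}$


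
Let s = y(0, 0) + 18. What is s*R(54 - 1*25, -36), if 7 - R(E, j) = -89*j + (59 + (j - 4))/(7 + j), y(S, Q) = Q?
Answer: -1668492/29 ≈ -57534.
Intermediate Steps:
R(E, j) = 7 + 89*j - (55 + j)/(7 + j) (R(E, j) = 7 - (-89*j + (59 + (j - 4))/(7 + j)) = 7 - (-89*j + (59 + (-4 + j))/(7 + j)) = 7 - (-89*j + (55 + j)/(7 + j)) = 7 + (89*j - (55 + j)/(7 + j)) = 7 + 89*j - (55 + j)/(7 + j))
s = 18 (s = 0 + 18 = 18)
s*R(54 - 1*25, -36) = 18*((-6 + 89*(-36)² + 629*(-36))/(7 - 36)) = 18*((-6 + 89*1296 - 22644)/(-29)) = 18*(-(-6 + 115344 - 22644)/29) = 18*(-1/29*92694) = 18*(-92694/29) = -1668492/29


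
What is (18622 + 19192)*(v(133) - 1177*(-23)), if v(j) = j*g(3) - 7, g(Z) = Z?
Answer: 1038485882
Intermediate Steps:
v(j) = -7 + 3*j (v(j) = j*3 - 7 = 3*j - 7 = -7 + 3*j)
(18622 + 19192)*(v(133) - 1177*(-23)) = (18622 + 19192)*((-7 + 3*133) - 1177*(-23)) = 37814*((-7 + 399) + 27071) = 37814*(392 + 27071) = 37814*27463 = 1038485882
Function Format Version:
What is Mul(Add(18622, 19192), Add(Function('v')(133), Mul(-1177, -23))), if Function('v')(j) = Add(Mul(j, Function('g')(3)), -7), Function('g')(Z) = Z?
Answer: 1038485882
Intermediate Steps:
Function('v')(j) = Add(-7, Mul(3, j)) (Function('v')(j) = Add(Mul(j, 3), -7) = Add(Mul(3, j), -7) = Add(-7, Mul(3, j)))
Mul(Add(18622, 19192), Add(Function('v')(133), Mul(-1177, -23))) = Mul(Add(18622, 19192), Add(Add(-7, Mul(3, 133)), Mul(-1177, -23))) = Mul(37814, Add(Add(-7, 399), 27071)) = Mul(37814, Add(392, 27071)) = Mul(37814, 27463) = 1038485882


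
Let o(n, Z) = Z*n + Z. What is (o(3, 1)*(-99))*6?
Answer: -2376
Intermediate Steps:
o(n, Z) = Z + Z*n
(o(3, 1)*(-99))*6 = ((1*(1 + 3))*(-99))*6 = ((1*4)*(-99))*6 = (4*(-99))*6 = -396*6 = -2376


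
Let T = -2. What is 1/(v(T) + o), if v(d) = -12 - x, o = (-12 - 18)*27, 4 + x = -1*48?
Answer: -1/770 ≈ -0.0012987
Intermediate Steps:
x = -52 (x = -4 - 1*48 = -4 - 48 = -52)
o = -810 (o = -30*27 = -810)
v(d) = 40 (v(d) = -12 - 1*(-52) = -12 + 52 = 40)
1/(v(T) + o) = 1/(40 - 810) = 1/(-770) = -1/770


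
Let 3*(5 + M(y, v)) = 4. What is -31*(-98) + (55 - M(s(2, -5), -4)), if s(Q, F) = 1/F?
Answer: 9290/3 ≈ 3096.7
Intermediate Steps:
M(y, v) = -11/3 (M(y, v) = -5 + (⅓)*4 = -5 + 4/3 = -11/3)
-31*(-98) + (55 - M(s(2, -5), -4)) = -31*(-98) + (55 - 1*(-11/3)) = 3038 + (55 + 11/3) = 3038 + 176/3 = 9290/3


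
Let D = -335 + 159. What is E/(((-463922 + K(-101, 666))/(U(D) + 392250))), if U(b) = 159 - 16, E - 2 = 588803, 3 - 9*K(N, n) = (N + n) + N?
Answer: -297055234755/596537 ≈ -4.9797e+5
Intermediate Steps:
K(N, n) = ⅓ - 2*N/9 - n/9 (K(N, n) = ⅓ - ((N + n) + N)/9 = ⅓ - (n + 2*N)/9 = ⅓ + (-2*N/9 - n/9) = ⅓ - 2*N/9 - n/9)
E = 588805 (E = 2 + 588803 = 588805)
D = -176
U(b) = 143
E/(((-463922 + K(-101, 666))/(U(D) + 392250))) = 588805/(((-463922 + (⅓ - 2/9*(-101) - ⅑*666))/(143 + 392250))) = 588805/(((-463922 + (⅓ + 202/9 - 74))/392393)) = 588805/(((-463922 - 461/9)*(1/392393))) = 588805/((-4175759/9*1/392393)) = 588805/(-4175759/3531537) = 588805*(-3531537/4175759) = -297055234755/596537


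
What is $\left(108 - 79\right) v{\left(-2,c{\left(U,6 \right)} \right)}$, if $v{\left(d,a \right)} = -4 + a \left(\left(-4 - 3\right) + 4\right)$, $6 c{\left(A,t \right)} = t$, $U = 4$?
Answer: $-203$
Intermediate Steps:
$c{\left(A,t \right)} = \frac{t}{6}$
$v{\left(d,a \right)} = -4 - 3 a$ ($v{\left(d,a \right)} = -4 + a \left(-7 + 4\right) = -4 + a \left(-3\right) = -4 - 3 a$)
$\left(108 - 79\right) v{\left(-2,c{\left(U,6 \right)} \right)} = \left(108 - 79\right) \left(-4 - 3 \cdot \frac{1}{6} \cdot 6\right) = 29 \left(-4 - 3\right) = 29 \left(-7\right) = -203$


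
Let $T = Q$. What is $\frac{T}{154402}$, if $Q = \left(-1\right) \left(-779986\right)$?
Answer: $\frac{389993}{77201} \approx 5.0517$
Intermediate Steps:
$Q = 779986$
$T = 779986$
$\frac{T}{154402} = \frac{779986}{154402} = 779986 \cdot \frac{1}{154402} = \frac{389993}{77201}$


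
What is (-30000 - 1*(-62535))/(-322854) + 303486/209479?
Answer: 30388756593/22543711022 ≈ 1.3480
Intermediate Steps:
(-30000 - 1*(-62535))/(-322854) + 303486/209479 = (-30000 + 62535)*(-1/322854) + 303486*(1/209479) = 32535*(-1/322854) + 303486/209479 = -10845/107618 + 303486/209479 = 30388756593/22543711022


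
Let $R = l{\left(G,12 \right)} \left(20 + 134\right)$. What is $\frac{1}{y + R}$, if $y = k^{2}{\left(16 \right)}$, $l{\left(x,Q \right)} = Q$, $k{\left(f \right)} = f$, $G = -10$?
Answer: $\frac{1}{2104} \approx 0.00047529$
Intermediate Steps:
$y = 256$ ($y = 16^{2} = 256$)
$R = 1848$ ($R = 12 \left(20 + 134\right) = 12 \cdot 154 = 1848$)
$\frac{1}{y + R} = \frac{1}{256 + 1848} = \frac{1}{2104}$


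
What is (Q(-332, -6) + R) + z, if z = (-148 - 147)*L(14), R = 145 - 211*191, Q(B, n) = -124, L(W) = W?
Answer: -44410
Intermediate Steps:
R = -40156 (R = 145 - 40301 = -40156)
z = -4130 (z = (-148 - 147)*14 = -295*14 = -4130)
(Q(-332, -6) + R) + z = (-124 - 40156) - 4130 = -40280 - 4130 = -44410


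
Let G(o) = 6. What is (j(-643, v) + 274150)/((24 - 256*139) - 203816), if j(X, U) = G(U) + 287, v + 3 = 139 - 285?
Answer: -91481/79792 ≈ -1.1465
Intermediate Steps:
v = -149 (v = -3 + (139 - 285) = -3 - 146 = -149)
j(X, U) = 293 (j(X, U) = 6 + 287 = 293)
(j(-643, v) + 274150)/((24 - 256*139) - 203816) = (293 + 274150)/((24 - 256*139) - 203816) = 274443/((24 - 35584) - 203816) = 274443/(-35560 - 203816) = 274443/(-239376) = 274443*(-1/239376) = -91481/79792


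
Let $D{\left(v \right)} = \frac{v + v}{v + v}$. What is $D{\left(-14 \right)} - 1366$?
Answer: $-1365$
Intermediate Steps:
$D{\left(v \right)} = 1$ ($D{\left(v \right)} = \frac{2 v}{2 v} = 2 v \frac{1}{2 v} = 1$)
$D{\left(-14 \right)} - 1366 = 1 - 1366 = -1365$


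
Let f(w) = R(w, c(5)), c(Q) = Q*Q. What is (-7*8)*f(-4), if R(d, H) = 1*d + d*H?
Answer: 5824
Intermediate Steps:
c(Q) = Q²
R(d, H) = d + H*d
f(w) = 26*w (f(w) = w*(1 + 5²) = w*(1 + 25) = w*26 = 26*w)
(-7*8)*f(-4) = (-7*8)*(26*(-4)) = -56*(-104) = 5824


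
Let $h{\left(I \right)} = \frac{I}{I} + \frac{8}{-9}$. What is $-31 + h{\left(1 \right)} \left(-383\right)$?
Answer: $- \frac{662}{9} \approx -73.556$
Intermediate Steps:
$h{\left(I \right)} = \frac{1}{9}$ ($h{\left(I \right)} = 1 + 8 \left(- \frac{1}{9}\right) = 1 - \frac{8}{9} = \frac{1}{9}$)
$-31 + h{\left(1 \right)} \left(-383\right) = -31 + \frac{1}{9} \left(-383\right) = -31 - \frac{383}{9} = - \frac{662}{9}$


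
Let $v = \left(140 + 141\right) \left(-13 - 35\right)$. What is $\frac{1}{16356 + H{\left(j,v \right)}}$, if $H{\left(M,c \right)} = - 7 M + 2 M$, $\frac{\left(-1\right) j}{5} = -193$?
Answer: $\frac{1}{11531} \approx 8.6723 \cdot 10^{-5}$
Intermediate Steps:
$j = 965$ ($j = \left(-5\right) \left(-193\right) = 965$)
$v = -13488$ ($v = 281 \left(-48\right) = -13488$)
$H{\left(M,c \right)} = - 5 M$
$\frac{1}{16356 + H{\left(j,v \right)}} = \frac{1}{16356 - 4825} = \frac{1}{11531}$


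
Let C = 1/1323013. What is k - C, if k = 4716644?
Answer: 6240181328371/1323013 ≈ 4.7166e+6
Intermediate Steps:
C = 1/1323013 ≈ 7.5585e-7
k - C = 4716644 - 1*1/1323013 = 4716644 - 1/1323013 = 6240181328371/1323013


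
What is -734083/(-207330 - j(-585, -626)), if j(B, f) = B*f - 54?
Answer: 734083/573486 ≈ 1.2800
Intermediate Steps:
j(B, f) = -54 + B*f
-734083/(-207330 - j(-585, -626)) = -734083/(-207330 - (-54 - 585*(-626))) = -734083/(-207330 - (-54 + 366210)) = -734083/(-207330 - 1*366156) = -734083/(-207330 - 366156) = -734083/(-573486) = -734083*(-1/573486) = 734083/573486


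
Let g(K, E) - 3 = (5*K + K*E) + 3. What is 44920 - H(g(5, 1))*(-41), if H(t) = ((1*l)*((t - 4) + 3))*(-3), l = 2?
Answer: 36310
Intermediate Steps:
g(K, E) = 6 + 5*K + E*K (g(K, E) = 3 + ((5*K + K*E) + 3) = 3 + ((5*K + E*K) + 3) = 3 + (3 + 5*K + E*K) = 6 + 5*K + E*K)
H(t) = 6 - 6*t (H(t) = ((1*2)*((t - 4) + 3))*(-3) = (2*((-4 + t) + 3))*(-3) = (2*(-1 + t))*(-3) = (-2 + 2*t)*(-3) = 6 - 6*t)
44920 - H(g(5, 1))*(-41) = 44920 - (6 - 6*(6 + 5*5 + 1*5))*(-41) = 44920 - (6 - 6*(6 + 25 + 5))*(-41) = 44920 - (6 - 6*36)*(-41) = 44920 - (6 - 216)*(-41) = 44920 - (-210)*(-41) = 44920 - 1*8610 = 44920 - 8610 = 36310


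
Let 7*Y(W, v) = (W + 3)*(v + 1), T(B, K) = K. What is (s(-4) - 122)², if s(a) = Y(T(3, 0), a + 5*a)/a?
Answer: 11202409/784 ≈ 14289.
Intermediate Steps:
Y(W, v) = (1 + v)*(3 + W)/7 (Y(W, v) = ((W + 3)*(v + 1))/7 = ((3 + W)*(1 + v))/7 = ((1 + v)*(3 + W))/7 = (1 + v)*(3 + W)/7)
s(a) = (3/7 + 18*a/7)/a (s(a) = (3/7 + (⅐)*0 + 3*(a + 5*a)/7 + (⅐)*0*(a + 5*a))/a = (3/7 + 0 + 3*(6*a)/7 + (⅐)*0*(6*a))/a = (3/7 + 0 + 18*a/7 + 0)/a = (3/7 + 18*a/7)/a)
(s(-4) - 122)² = ((3/7)*(1 + 6*(-4))/(-4) - 122)² = ((3/7)*(-¼)*(1 - 24) - 122)² = ((3/7)*(-¼)*(-23) - 122)² = (69/28 - 122)² = (-3347/28)² = 11202409/784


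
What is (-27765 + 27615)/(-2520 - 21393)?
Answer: 50/7971 ≈ 0.0062727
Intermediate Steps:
(-27765 + 27615)/(-2520 - 21393) = -150/(-23913) = -150*(-1/23913) = 50/7971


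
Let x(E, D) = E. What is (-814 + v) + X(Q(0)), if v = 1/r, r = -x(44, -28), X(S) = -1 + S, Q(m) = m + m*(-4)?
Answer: -35861/44 ≈ -815.02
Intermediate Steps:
Q(m) = -3*m (Q(m) = m - 4*m = -3*m)
r = -44 (r = -1*44 = -44)
v = -1/44 (v = 1/(-44) = -1/44 ≈ -0.022727)
(-814 + v) + X(Q(0)) = (-814 - 1/44) + (-1 - 3*0) = -35817/44 + (-1 + 0) = -35817/44 - 1 = -35861/44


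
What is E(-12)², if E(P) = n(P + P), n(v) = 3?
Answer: 9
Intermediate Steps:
E(P) = 3
E(-12)² = 3² = 9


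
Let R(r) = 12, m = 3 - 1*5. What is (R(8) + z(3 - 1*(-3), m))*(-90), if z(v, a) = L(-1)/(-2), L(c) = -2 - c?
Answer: -1125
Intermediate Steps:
m = -2 (m = 3 - 5 = -2)
z(v, a) = 1/2 (z(v, a) = (-2 - 1*(-1))/(-2) = (-2 + 1)*(-1/2) = -1*(-1/2) = 1/2)
(R(8) + z(3 - 1*(-3), m))*(-90) = (12 + 1/2)*(-90) = (25/2)*(-90) = -1125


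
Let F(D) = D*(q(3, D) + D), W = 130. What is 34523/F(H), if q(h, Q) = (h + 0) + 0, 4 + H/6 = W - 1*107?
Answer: 1817/702 ≈ 2.5883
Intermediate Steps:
H = 114 (H = -24 + 6*(130 - 1*107) = -24 + 6*(130 - 107) = -24 + 6*23 = -24 + 138 = 114)
q(h, Q) = h (q(h, Q) = h + 0 = h)
F(D) = D*(3 + D)
34523/F(H) = 34523/((114*(3 + 114))) = 34523/((114*117)) = 34523/13338 = 34523*(1/13338) = 1817/702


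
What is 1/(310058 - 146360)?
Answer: 1/163698 ≈ 6.1088e-6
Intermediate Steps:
1/(310058 - 146360) = 1/163698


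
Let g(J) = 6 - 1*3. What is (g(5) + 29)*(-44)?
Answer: -1408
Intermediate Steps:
g(J) = 3 (g(J) = 6 - 3 = 3)
(g(5) + 29)*(-44) = (3 + 29)*(-44) = 32*(-44) = -1408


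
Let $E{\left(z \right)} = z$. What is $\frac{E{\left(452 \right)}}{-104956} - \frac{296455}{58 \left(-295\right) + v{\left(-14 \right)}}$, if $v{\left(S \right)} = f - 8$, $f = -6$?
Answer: $\frac{7776747733}{449316636} \approx 17.308$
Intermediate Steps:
$v{\left(S \right)} = -14$ ($v{\left(S \right)} = -6 - 8 = -14$)
$\frac{E{\left(452 \right)}}{-104956} - \frac{296455}{58 \left(-295\right) + v{\left(-14 \right)}} = \frac{452}{-104956} - \frac{296455}{58 \left(-295\right) - 14} = 452 \left(- \frac{1}{104956}\right) - \frac{296455}{-17110 - 14} = - \frac{113}{26239} - \frac{296455}{-17124} = - \frac{113}{26239} - - \frac{296455}{17124} = - \frac{113}{26239} + \frac{296455}{17124} = \frac{7776747733}{449316636}$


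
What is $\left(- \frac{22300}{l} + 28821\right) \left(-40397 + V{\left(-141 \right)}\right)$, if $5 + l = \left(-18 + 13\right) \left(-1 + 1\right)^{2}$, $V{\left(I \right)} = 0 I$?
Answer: $-1344452557$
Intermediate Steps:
$V{\left(I \right)} = 0$
$l = -5$ ($l = -5 + \left(-18 + 13\right) \left(-1 + 1\right)^{2} = -5 - 5 \cdot 0^{2} = -5 - 0 = -5 + 0 = -5$)
$\left(- \frac{22300}{l} + 28821\right) \left(-40397 + V{\left(-141 \right)}\right) = \left(- \frac{22300}{-5} + 28821\right) \left(-40397 + 0\right) = \left(\left(-22300\right) \left(- \frac{1}{5}\right) + 28821\right) \left(-40397\right) = \left(4460 + 28821\right) \left(-40397\right) = 33281 \left(-40397\right) = -1344452557$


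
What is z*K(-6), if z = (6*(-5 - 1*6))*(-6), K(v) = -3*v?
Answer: 7128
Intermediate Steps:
z = 396 (z = (6*(-5 - 6))*(-6) = (6*(-11))*(-6) = -66*(-6) = 396)
z*K(-6) = 396*(-3*(-6)) = 396*18 = 7128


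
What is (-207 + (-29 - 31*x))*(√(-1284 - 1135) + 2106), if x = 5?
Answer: -823446 - 391*I*√2419 ≈ -8.2345e+5 - 19231.0*I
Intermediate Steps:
(-207 + (-29 - 31*x))*(√(-1284 - 1135) + 2106) = (-207 + (-29 - 31*5))*(√(-1284 - 1135) + 2106) = (-207 + (-29 - 155))*(√(-2419) + 2106) = (-207 - 184)*(I*√2419 + 2106) = -391*(2106 + I*√2419) = -823446 - 391*I*√2419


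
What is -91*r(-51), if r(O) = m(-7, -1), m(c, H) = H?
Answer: 91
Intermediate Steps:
r(O) = -1
-91*r(-51) = -91*(-1) = 91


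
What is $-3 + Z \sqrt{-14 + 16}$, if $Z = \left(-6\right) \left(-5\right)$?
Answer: $-3 + 30 \sqrt{2} \approx 39.426$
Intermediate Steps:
$Z = 30$
$-3 + Z \sqrt{-14 + 16} = -3 + 30 \sqrt{-14 + 16} = -3 + 30 \sqrt{2}$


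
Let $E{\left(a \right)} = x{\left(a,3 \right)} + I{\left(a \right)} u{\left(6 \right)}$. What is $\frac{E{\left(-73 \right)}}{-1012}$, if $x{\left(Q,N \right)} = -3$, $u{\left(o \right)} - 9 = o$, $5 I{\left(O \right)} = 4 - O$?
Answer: $- \frac{57}{253} \approx -0.2253$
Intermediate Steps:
$I{\left(O \right)} = \frac{4}{5} - \frac{O}{5}$ ($I{\left(O \right)} = \frac{4 - O}{5} = \frac{4}{5} - \frac{O}{5}$)
$u{\left(o \right)} = 9 + o$
$E{\left(a \right)} = 9 - 3 a$ ($E{\left(a \right)} = -3 + \left(\frac{4}{5} - \frac{a}{5}\right) \left(9 + 6\right) = -3 + \left(\frac{4}{5} - \frac{a}{5}\right) 15 = -3 - \left(-12 + 3 a\right) = 9 - 3 a$)
$\frac{E{\left(-73 \right)}}{-1012} = \frac{9 - -219}{-1012} = \left(9 + 219\right) \left(- \frac{1}{1012}\right) = 228 \left(- \frac{1}{1012}\right) = - \frac{57}{253}$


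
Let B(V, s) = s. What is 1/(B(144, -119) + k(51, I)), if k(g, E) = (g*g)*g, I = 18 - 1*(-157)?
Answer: 1/132532 ≈ 7.5453e-6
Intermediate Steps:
I = 175 (I = 18 + 157 = 175)
k(g, E) = g³ (k(g, E) = g²*g = g³)
1/(B(144, -119) + k(51, I)) = 1/(-119 + 51³) = 1/(-119 + 132651) = 1/132532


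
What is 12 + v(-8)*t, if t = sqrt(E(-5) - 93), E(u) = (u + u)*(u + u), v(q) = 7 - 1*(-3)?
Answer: 12 + 10*sqrt(7) ≈ 38.458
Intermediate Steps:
v(q) = 10 (v(q) = 7 + 3 = 10)
E(u) = 4*u**2 (E(u) = (2*u)*(2*u) = 4*u**2)
t = sqrt(7) (t = sqrt(4*(-5)**2 - 93) = sqrt(4*25 - 93) = sqrt(100 - 93) = sqrt(7) ≈ 2.6458)
12 + v(-8)*t = 12 + 10*sqrt(7)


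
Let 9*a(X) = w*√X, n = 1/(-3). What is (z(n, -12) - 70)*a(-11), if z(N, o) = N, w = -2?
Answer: 422*I*√11/27 ≈ 51.838*I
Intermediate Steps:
n = -⅓ ≈ -0.33333
a(X) = -2*√X/9 (a(X) = (-2*√X)/9 = -2*√X/9)
(z(n, -12) - 70)*a(-11) = (-⅓ - 70)*(-2*I*√11/9) = -(-422)*I*√11/27 = 422*I*√11/27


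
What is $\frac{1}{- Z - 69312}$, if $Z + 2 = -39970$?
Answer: $- \frac{1}{29340} \approx -3.4083 \cdot 10^{-5}$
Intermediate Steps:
$Z = -39972$ ($Z = -2 - 39970 = -39972$)
$\frac{1}{- Z - 69312} = \frac{1}{\left(-1\right) \left(-39972\right) - 69312} = \frac{1}{39972 - 69312} = \frac{1}{-29340} = - \frac{1}{29340}$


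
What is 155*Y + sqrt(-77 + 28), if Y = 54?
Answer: 8370 + 7*I ≈ 8370.0 + 7.0*I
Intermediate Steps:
155*Y + sqrt(-77 + 28) = 155*54 + sqrt(-77 + 28) = 8370 + sqrt(-49) = 8370 + 7*I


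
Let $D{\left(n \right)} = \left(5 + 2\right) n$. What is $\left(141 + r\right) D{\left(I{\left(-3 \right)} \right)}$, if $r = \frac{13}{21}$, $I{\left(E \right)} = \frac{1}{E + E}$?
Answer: $- \frac{1487}{9} \approx -165.22$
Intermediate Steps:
$I{\left(E \right)} = \frac{1}{2 E}$
$D{\left(n \right)} = 7 n$
$r = \frac{13}{21}$ ($r = 13 \cdot \frac{1}{21} = \frac{13}{21} \approx 0.61905$)
$\left(141 + r\right) D{\left(I{\left(-3 \right)} \right)} = \left(141 + \frac{13}{21}\right) 7 \frac{1}{2 \left(-3\right)} = \frac{2974 \cdot 7 \cdot \frac{1}{2} \left(- \frac{1}{3}\right)}{21} = \frac{2974 \cdot 7 \left(- \frac{1}{6}\right)}{21} = \frac{2974}{21} \left(- \frac{7}{6}\right) = - \frac{1487}{9}$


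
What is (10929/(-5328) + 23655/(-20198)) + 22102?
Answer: 396359785751/17935824 ≈ 22099.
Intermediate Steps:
(10929/(-5328) + 23655/(-20198)) + 22102 = (10929*(-1/5328) + 23655*(-1/20198)) + 22102 = (-3643/1776 - 23655/20198) + 22102 = -57796297/17935824 + 22102 = 396359785751/17935824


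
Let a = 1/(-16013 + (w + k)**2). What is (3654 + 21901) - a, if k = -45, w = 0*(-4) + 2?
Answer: 361961021/14164 ≈ 25555.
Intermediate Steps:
w = 2 (w = 0 + 2 = 2)
a = -1/14164 (a = 1/(-16013 + (2 - 45)**2) = 1/(-16013 + (-43)**2) = 1/(-16013 + 1849) = 1/(-14164) = -1/14164 ≈ -7.0601e-5)
(3654 + 21901) - a = (3654 + 21901) - 1*(-1/14164) = 25555 + 1/14164 = 361961021/14164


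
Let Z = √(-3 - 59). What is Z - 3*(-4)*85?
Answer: 1020 + I*√62 ≈ 1020.0 + 7.874*I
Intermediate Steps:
Z = I*√62 (Z = √(-62) = I*√62 ≈ 7.874*I)
Z - 3*(-4)*85 = I*√62 - 3*(-4)*85 = I*√62 + 12*85 = I*√62 + 1020 = 1020 + I*√62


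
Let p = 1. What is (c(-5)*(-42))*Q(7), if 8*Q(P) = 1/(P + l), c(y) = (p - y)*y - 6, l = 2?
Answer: 21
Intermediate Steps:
c(y) = -6 + y*(1 - y) (c(y) = (1 - y)*y - 6 = y*(1 - y) - 6 = -6 + y*(1 - y))
Q(P) = 1/(8*(2 + P)) (Q(P) = 1/(8*(P + 2)) = 1/(8*(2 + P)))
(c(-5)*(-42))*Q(7) = ((-6 - 5 - 1*(-5)²)*(-42))*(1/(8*(2 + 7))) = ((-6 - 5 - 1*25)*(-42))*((⅛)/9) = ((-6 - 5 - 25)*(-42))*((⅛)*(⅑)) = -36*(-42)*(1/72) = 1512*(1/72) = 21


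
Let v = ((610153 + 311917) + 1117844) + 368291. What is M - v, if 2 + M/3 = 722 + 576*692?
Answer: -1210269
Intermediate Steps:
M = 1197936 (M = -6 + 3*(722 + 576*692) = -6 + 3*(722 + 398592) = -6 + 3*399314 = -6 + 1197942 = 1197936)
v = 2408205 (v = (922070 + 1117844) + 368291 = 2039914 + 368291 = 2408205)
M - v = 1197936 - 1*2408205 = 1197936 - 2408205 = -1210269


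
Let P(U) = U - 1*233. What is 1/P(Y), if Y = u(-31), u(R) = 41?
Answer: -1/192 ≈ -0.0052083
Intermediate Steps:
Y = 41
P(U) = -233 + U (P(U) = U - 233 = -233 + U)
1/P(Y) = 1/(-233 + 41) = 1/(-192) = -1/192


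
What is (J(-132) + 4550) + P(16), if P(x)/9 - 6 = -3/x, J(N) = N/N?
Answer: 73653/16 ≈ 4603.3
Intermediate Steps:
J(N) = 1
P(x) = 54 - 27/x (P(x) = 54 + 9*(-3/x) = 54 - 27/x)
(J(-132) + 4550) + P(16) = (1 + 4550) + (54 - 27/16) = 4551 + (54 - 27*1/16) = 4551 + (54 - 27/16) = 4551 + 837/16 = 73653/16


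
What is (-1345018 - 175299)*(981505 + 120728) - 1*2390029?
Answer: -1675745957890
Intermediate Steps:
(-1345018 - 175299)*(981505 + 120728) - 1*2390029 = -1520317*1102233 - 2390029 = -1675743567861 - 2390029 = -1675745957890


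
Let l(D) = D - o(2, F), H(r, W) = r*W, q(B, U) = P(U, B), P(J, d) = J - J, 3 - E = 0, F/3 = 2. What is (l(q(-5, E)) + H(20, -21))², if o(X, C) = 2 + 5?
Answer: 182329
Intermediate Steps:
F = 6 (F = 3*2 = 6)
E = 3 (E = 3 - 1*0 = 3 + 0 = 3)
o(X, C) = 7
P(J, d) = 0
q(B, U) = 0
H(r, W) = W*r
l(D) = -7 + D (l(D) = D - 1*7 = D - 7 = -7 + D)
(l(q(-5, E)) + H(20, -21))² = ((-7 + 0) - 21*20)² = (-7 - 420)² = (-427)² = 182329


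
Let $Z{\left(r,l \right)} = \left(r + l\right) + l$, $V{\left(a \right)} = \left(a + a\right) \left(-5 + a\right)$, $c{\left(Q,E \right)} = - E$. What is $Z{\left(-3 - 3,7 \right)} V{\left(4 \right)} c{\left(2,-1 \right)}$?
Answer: $-64$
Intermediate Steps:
$V{\left(a \right)} = 2 a \left(-5 + a\right)$
$Z{\left(r,l \right)} = r + 2 l$ ($Z{\left(r,l \right)} = \left(l + r\right) + l = r + 2 l$)
$Z{\left(-3 - 3,7 \right)} V{\left(4 \right)} c{\left(2,-1 \right)} = \left(\left(-3 - 3\right) + 2 \cdot 7\right) 2 \cdot 4 \left(-5 + 4\right) \left(\left(-1\right) \left(-1\right)\right) = \left(-6 + 14\right) 2 \cdot 4 \left(-1\right) 1 = 8 \left(-8\right) 1 = \left(-64\right) 1 = -64$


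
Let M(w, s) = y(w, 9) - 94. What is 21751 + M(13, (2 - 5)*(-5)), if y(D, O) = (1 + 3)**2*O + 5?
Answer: 21806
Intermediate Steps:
y(D, O) = 5 + 16*O (y(D, O) = 4**2*O + 5 = 16*O + 5 = 5 + 16*O)
M(w, s) = 55 (M(w, s) = (5 + 16*9) - 94 = (5 + 144) - 94 = 149 - 94 = 55)
21751 + M(13, (2 - 5)*(-5)) = 21751 + 55 = 21806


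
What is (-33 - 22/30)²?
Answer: 256036/225 ≈ 1137.9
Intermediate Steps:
(-33 - 22/30)² = (-33 - 22*1/30)² = (-33 - 11/15)² = (-506/15)² = 256036/225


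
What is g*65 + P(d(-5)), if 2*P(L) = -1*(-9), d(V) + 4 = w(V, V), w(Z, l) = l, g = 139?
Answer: 18079/2 ≈ 9039.5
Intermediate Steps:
d(V) = -4 + V
P(L) = 9/2 (P(L) = (-1*(-9))/2 = (½)*9 = 9/2)
g*65 + P(d(-5)) = 139*65 + 9/2 = 9035 + 9/2 = 18079/2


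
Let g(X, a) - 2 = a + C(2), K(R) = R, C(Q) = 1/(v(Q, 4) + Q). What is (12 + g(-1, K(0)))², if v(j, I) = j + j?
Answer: 7225/36 ≈ 200.69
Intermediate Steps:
v(j, I) = 2*j
C(Q) = 1/(3*Q) (C(Q) = 1/(2*Q + Q) = 1/(3*Q))
g(X, a) = 13/6 + a (g(X, a) = 2 + (a + (⅓)/2) = 2 + (a + (⅓)*(½)) = 2 + (a + ⅙) = 2 + (⅙ + a) = 13/6 + a)
(12 + g(-1, K(0)))² = (12 + (13/6 + 0))² = (12 + 13/6)² = (85/6)² = 7225/36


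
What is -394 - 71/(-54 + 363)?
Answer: -121817/309 ≈ -394.23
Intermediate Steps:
-394 - 71/(-54 + 363) = -394 - 71/309 = -121817/309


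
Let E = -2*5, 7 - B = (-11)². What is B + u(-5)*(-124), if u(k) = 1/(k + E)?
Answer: -1586/15 ≈ -105.73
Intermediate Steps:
B = -114 (B = 7 - 1*(-11)² = 7 - 1*121 = 7 - 121 = -114)
E = -10
u(k) = 1/(-10 + k) (u(k) = 1/(k - 10) = 1/(-10 + k))
B + u(-5)*(-124) = -114 - 124/(-10 - 5) = -114 - 124/(-15) = -114 - 1/15*(-124) = -114 + 124/15 = -1586/15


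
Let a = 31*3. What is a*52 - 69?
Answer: 4767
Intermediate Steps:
a = 93
a*52 - 69 = 93*52 - 69 = 4836 - 69 = 4767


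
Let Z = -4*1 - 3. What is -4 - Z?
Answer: 3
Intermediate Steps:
Z = -7 (Z = -4 - 3 = -7)
-4 - Z = -4 - 1*(-7) = -4 + 7 = 3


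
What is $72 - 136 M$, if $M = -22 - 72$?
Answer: $12856$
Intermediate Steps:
$M = -94$
$72 - 136 M = 72 - -12784 = 72 + 12784 = 12856$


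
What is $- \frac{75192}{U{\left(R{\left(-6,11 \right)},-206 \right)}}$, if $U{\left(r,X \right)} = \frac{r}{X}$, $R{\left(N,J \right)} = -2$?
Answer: $-7744776$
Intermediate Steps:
$- \frac{75192}{U{\left(R{\left(-6,11 \right)},-206 \right)}} = - \frac{75192}{\left(-2\right) \frac{1}{-206}} = - \frac{75192}{\left(-2\right) \left(- \frac{1}{206}\right)} = - 75192 \frac{1}{\frac{1}{103}} = \left(-75192\right) 103 = -7744776$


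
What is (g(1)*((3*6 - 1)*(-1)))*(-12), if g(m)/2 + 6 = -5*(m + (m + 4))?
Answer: -14688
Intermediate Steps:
g(m) = -52 - 20*m (g(m) = -12 + 2*(-5*(m + (m + 4))) = -12 + 2*(-5*(m + (4 + m))) = -12 + 2*(-5*(4 + 2*m)) = -12 + 2*(-20 - 10*m) = -12 + (-40 - 20*m) = -52 - 20*m)
(g(1)*((3*6 - 1)*(-1)))*(-12) = ((-52 - 20*1)*((3*6 - 1)*(-1)))*(-12) = ((-52 - 20)*((18 - 1)*(-1)))*(-12) = -1224*(-1)*(-12) = -72*(-17)*(-12) = 1224*(-12) = -14688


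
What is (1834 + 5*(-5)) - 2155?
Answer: -346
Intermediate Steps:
(1834 + 5*(-5)) - 2155 = (1834 - 25) - 2155 = 1809 - 2155 = -346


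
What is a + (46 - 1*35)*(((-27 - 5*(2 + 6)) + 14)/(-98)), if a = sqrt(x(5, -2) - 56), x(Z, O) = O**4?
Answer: 583/98 + 2*I*sqrt(10) ≈ 5.949 + 6.3246*I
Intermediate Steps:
a = 2*I*sqrt(10) (a = sqrt((-2)**4 - 56) = sqrt(16 - 56) = sqrt(-40) = 2*I*sqrt(10) ≈ 6.3246*I)
a + (46 - 1*35)*(((-27 - 5*(2 + 6)) + 14)/(-98)) = 2*I*sqrt(10) + (46 - 1*35)*(((-27 - 5*(2 + 6)) + 14)/(-98)) = 2*I*sqrt(10) + (46 - 35)*(((-27 - 5*8) + 14)*(-1/98)) = 2*I*sqrt(10) + 11*(((-27 - 40) + 14)*(-1/98)) = 2*I*sqrt(10) + 11*((-67 + 14)*(-1/98)) = 2*I*sqrt(10) + 11*(-53*(-1/98)) = 2*I*sqrt(10) + 11*(53/98) = 2*I*sqrt(10) + 583/98 = 583/98 + 2*I*sqrt(10)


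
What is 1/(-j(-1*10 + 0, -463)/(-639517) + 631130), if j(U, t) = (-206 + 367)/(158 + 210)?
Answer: 10232272/6457893827367 ≈ 1.5845e-6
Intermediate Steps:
j(U, t) = 7/16 (j(U, t) = 161/368 = 161*(1/368) = 7/16)
1/(-j(-1*10 + 0, -463)/(-639517) + 631130) = 1/(-1*7/16/(-639517) + 631130) = 1/(-7/16*(-1/639517) + 631130) = 1/(7/10232272 + 631130) = 1/(6457893827367/10232272) = 10232272/6457893827367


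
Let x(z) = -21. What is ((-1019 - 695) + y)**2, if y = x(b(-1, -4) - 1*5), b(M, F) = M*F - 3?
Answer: 3010225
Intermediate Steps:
b(M, F) = -3 + F*M (b(M, F) = F*M - 3 = -3 + F*M)
y = -21
((-1019 - 695) + y)**2 = ((-1019 - 695) - 21)**2 = (-1714 - 21)**2 = (-1735)**2 = 3010225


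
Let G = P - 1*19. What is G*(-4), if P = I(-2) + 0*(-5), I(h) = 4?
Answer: 60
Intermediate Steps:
P = 4 (P = 4 + 0*(-5) = 4 + 0 = 4)
G = -15 (G = 4 - 1*19 = 4 - 19 = -15)
G*(-4) = -15*(-4) = 60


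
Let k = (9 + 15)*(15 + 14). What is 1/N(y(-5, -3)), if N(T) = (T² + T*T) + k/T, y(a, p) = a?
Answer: -5/446 ≈ -0.011211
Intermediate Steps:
k = 696 (k = 24*29 = 696)
N(T) = 2*T² + 696/T (N(T) = (T² + T*T) + 696/T = (T² + T²) + 696/T = 2*T² + 696/T)
1/N(y(-5, -3)) = 1/(2*(348 + (-5)³)/(-5)) = 1/(2*(-⅕)*(348 - 125)) = 1/(2*(-⅕)*223) = 1/(-446/5) = -5/446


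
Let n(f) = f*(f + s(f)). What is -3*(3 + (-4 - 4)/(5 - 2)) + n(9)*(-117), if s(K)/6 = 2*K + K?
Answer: -180064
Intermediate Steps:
s(K) = 18*K (s(K) = 6*(2*K + K) = 6*(3*K) = 18*K)
n(f) = 19*f² (n(f) = f*(f + 18*f) = f*(19*f) = 19*f²)
-3*(3 + (-4 - 4)/(5 - 2)) + n(9)*(-117) = -3*(3 + (-4 - 4)/(5 - 2)) + (19*9²)*(-117) = -3*(3 - 8/3) + (19*81)*(-117) = -3*(3 - 8*⅓) + 1539*(-117) = -3*(3 - 8/3) - 180063 = -3*⅓ - 180063 = -1 - 180063 = -180064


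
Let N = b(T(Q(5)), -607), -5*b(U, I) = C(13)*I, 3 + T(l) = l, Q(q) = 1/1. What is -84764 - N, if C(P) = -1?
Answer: -423213/5 ≈ -84643.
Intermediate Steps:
Q(q) = 1
T(l) = -3 + l
b(U, I) = I/5 (b(U, I) = -(-1)*I/5 = I/5)
N = -607/5 (N = (⅕)*(-607) = -607/5 ≈ -121.40)
-84764 - N = -84764 - 1*(-607/5) = -84764 + 607/5 = -423213/5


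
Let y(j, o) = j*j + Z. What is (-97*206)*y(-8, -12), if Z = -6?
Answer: -1158956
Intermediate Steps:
y(j, o) = -6 + j² (y(j, o) = j*j - 6 = j² - 6 = -6 + j²)
(-97*206)*y(-8, -12) = (-97*206)*(-6 + (-8)²) = -19982*(-6 + 64) = -19982*58 = -1158956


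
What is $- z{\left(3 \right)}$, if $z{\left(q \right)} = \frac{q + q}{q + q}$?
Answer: $-1$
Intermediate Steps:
$z{\left(q \right)} = 1$ ($z{\left(q \right)} = \frac{2 q}{2 q} = 2 q \frac{1}{2 q} = 1$)
$- z{\left(3 \right)} = \left(-1\right) 1 = -1$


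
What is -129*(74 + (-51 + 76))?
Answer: -12771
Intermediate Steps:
-129*(74 + (-51 + 76)) = -129*(74 + 25) = -129*99 = -12771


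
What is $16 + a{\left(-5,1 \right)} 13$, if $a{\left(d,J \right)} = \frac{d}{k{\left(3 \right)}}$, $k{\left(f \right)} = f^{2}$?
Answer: $\frac{79}{9} \approx 8.7778$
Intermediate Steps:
$a{\left(d,J \right)} = \frac{d}{9}$ ($a{\left(d,J \right)} = \frac{d}{3^{2}} = \frac{d}{9}$)
$16 + a{\left(-5,1 \right)} 13 = 16 + \frac{1}{9} \left(-5\right) 13 = 16 - \frac{65}{9} = \frac{79}{9}$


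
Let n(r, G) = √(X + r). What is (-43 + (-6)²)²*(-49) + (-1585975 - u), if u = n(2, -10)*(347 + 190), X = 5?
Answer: -1588376 - 537*√7 ≈ -1.5898e+6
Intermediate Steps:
n(r, G) = √(5 + r)
u = 537*√7 (u = √(5 + 2)*(347 + 190) = √7*537 = 537*√7 ≈ 1420.8)
(-43 + (-6)²)²*(-49) + (-1585975 - u) = (-43 + (-6)²)²*(-49) + (-1585975 - 537*√7) = (-43 + 36)²*(-49) + (-1585975 - 537*√7) = (-7)²*(-49) + (-1585975 - 537*√7) = 49*(-49) + (-1585975 - 537*√7) = -2401 + (-1585975 - 537*√7) = -1588376 - 537*√7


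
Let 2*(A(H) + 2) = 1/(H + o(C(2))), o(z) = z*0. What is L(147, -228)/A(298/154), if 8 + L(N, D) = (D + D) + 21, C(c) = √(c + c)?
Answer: 132014/519 ≈ 254.36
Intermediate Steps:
C(c) = √2*√c (C(c) = √(2*c) = √2*√c)
o(z) = 0
L(N, D) = 13 + 2*D (L(N, D) = -8 + ((D + D) + 21) = -8 + (2*D + 21) = -8 + (21 + 2*D) = 13 + 2*D)
A(H) = -2 + 1/(2*H) (A(H) = -2 + 1/(2*(H + 0)) = -2 + 1/(2*H))
L(147, -228)/A(298/154) = (13 + 2*(-228))/(-2 + 1/(2*((298/154)))) = (13 - 456)/(-2 + 1/(2*((298*(1/154))))) = -443/(-2 + 1/(2*(149/77))) = -443/(-2 + (½)*(77/149)) = -443/(-2 + 77/298) = -443/(-519/298) = -443*(-298/519) = 132014/519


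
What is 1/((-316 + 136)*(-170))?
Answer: 1/30600 ≈ 3.2680e-5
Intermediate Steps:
1/((-316 + 136)*(-170)) = 1/(-180*(-170)) = 1/30600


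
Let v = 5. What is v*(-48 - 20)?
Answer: -340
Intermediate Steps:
v*(-48 - 20) = 5*(-48 - 20) = 5*(-68) = -340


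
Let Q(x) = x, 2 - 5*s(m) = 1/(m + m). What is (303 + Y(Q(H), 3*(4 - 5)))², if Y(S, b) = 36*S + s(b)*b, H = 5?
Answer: 23203489/100 ≈ 2.3204e+5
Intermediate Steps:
s(m) = ⅖ - 1/(10*m) (s(m) = ⅖ - 1/(5*(m + m)) = ⅖ - 1/(2*m)/5 = ⅖ - 1/(10*m))
Y(S, b) = -⅒ + 36*S + 2*b/5 (Y(S, b) = 36*S + ((-1 + 4*b)/(10*b))*b = 36*S + (-⅒ + 2*b/5) = -⅒ + 36*S + 2*b/5)
(303 + Y(Q(H), 3*(4 - 5)))² = (303 + (-⅒ + 36*5 + 2*(3*(4 - 5))/5))² = (303 + (-⅒ + 180 + 2*(3*(-1))/5))² = (303 + (-⅒ + 180 + (⅖)*(-3)))² = (303 + (-⅒ + 180 - 6/5))² = (303 + 1787/10)² = (4817/10)² = 23203489/100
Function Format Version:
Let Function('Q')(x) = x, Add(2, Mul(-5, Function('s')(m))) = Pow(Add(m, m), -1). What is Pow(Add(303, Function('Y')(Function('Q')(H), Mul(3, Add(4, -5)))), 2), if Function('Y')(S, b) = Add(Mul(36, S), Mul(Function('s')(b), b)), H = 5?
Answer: Rational(23203489, 100) ≈ 2.3204e+5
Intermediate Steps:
Function('s')(m) = Add(Rational(2, 5), Mul(Rational(-1, 10), Pow(m, -1))) (Function('s')(m) = Add(Rational(2, 5), Mul(Rational(-1, 5), Pow(Add(m, m), -1))) = Add(Rational(2, 5), Mul(Rational(-1, 5), Pow(Mul(2, m), -1))) = Add(Rational(2, 5), Mul(Rational(-1, 5), Mul(Rational(1, 2), Pow(m, -1)))) = Add(Rational(2, 5), Mul(Rational(-1, 10), Pow(m, -1))))
Function('Y')(S, b) = Add(Rational(-1, 10), Mul(36, S), Mul(Rational(2, 5), b)) (Function('Y')(S, b) = Add(Mul(36, S), Mul(Mul(Rational(1, 10), Pow(b, -1), Add(-1, Mul(4, b))), b)) = Add(Mul(36, S), Add(Rational(-1, 10), Mul(Rational(2, 5), b))) = Add(Rational(-1, 10), Mul(36, S), Mul(Rational(2, 5), b)))
Pow(Add(303, Function('Y')(Function('Q')(H), Mul(3, Add(4, -5)))), 2) = Pow(Add(303, Add(Rational(-1, 10), Mul(36, 5), Mul(Rational(2, 5), Mul(3, Add(4, -5))))), 2) = Pow(Add(303, Add(Rational(-1, 10), 180, Mul(Rational(2, 5), Mul(3, -1)))), 2) = Pow(Add(303, Add(Rational(-1, 10), 180, Mul(Rational(2, 5), -3))), 2) = Pow(Add(303, Add(Rational(-1, 10), 180, Rational(-6, 5))), 2) = Pow(Add(303, Rational(1787, 10)), 2) = Pow(Rational(4817, 10), 2) = Rational(23203489, 100)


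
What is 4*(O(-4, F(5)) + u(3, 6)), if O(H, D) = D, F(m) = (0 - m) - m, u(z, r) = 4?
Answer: -24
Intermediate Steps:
F(m) = -2*m (F(m) = -m - m = -2*m)
4*(O(-4, F(5)) + u(3, 6)) = 4*(-2*5 + 4) = 4*(-10 + 4) = 4*(-6) = -24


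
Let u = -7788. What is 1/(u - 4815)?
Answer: -1/12603 ≈ -7.9346e-5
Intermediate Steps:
1/(u - 4815) = 1/(-7788 - 4815) = 1/(-12603) = -1/12603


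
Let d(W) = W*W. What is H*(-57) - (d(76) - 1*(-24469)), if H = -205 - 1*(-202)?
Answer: -30074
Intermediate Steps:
d(W) = W**2
H = -3 (H = -205 + 202 = -3)
H*(-57) - (d(76) - 1*(-24469)) = -3*(-57) - (76**2 - 1*(-24469)) = 171 - (5776 + 24469) = 171 - 1*30245 = 171 - 30245 = -30074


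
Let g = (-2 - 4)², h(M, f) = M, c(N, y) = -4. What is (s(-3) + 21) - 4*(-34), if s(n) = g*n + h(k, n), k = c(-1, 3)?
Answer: 45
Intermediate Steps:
k = -4
g = 36 (g = (-6)² = 36)
s(n) = -4 + 36*n (s(n) = 36*n - 4 = -4 + 36*n)
(s(-3) + 21) - 4*(-34) = ((-4 + 36*(-3)) + 21) - 4*(-34) = ((-4 - 108) + 21) + 136 = (-112 + 21) + 136 = -91 + 136 = 45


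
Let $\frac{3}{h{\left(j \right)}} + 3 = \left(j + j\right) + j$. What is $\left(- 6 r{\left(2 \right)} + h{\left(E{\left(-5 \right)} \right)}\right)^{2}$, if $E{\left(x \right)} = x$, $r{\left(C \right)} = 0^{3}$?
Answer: $\frac{1}{36} \approx 0.027778$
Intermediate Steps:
$r{\left(C \right)} = 0$
$h{\left(j \right)} = \frac{3}{-3 + 3 j}$ ($h{\left(j \right)} = \frac{3}{-3 + \left(\left(j + j\right) + j\right)} = \frac{3}{-3 + \left(2 j + j\right)} = \frac{3}{-3 + 3 j}$)
$\left(- 6 r{\left(2 \right)} + h{\left(E{\left(-5 \right)} \right)}\right)^{2} = \left(\left(-6\right) 0 + \frac{1}{-1 - 5}\right)^{2} = \left(0 + \frac{1}{-6}\right)^{2} = \left(0 - \frac{1}{6}\right)^{2} = \left(- \frac{1}{6}\right)^{2} = \frac{1}{36}$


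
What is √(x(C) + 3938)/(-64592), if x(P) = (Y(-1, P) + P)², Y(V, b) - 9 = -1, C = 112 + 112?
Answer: -3*√6418/64592 ≈ -0.0037209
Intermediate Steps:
C = 224
Y(V, b) = 8 (Y(V, b) = 9 - 1 = 8)
x(P) = (8 + P)²
√(x(C) + 3938)/(-64592) = √((8 + 224)² + 3938)/(-64592) = √(232² + 3938)*(-1/64592) = √(53824 + 3938)*(-1/64592) = √57762*(-1/64592) = (3*√6418)*(-1/64592) = -3*√6418/64592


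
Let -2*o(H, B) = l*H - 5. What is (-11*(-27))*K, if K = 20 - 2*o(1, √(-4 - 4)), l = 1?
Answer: 4752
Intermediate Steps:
o(H, B) = 5/2 - H/2 (o(H, B) = -(1*H - 5)/2 = -(H - 5)/2 = -(-5 + H)/2 = 5/2 - H/2)
K = 16 (K = 20 - 2*(5/2 - ½*1) = 20 - 2*(5/2 - ½) = 20 - 2*2 = 20 - 1*4 = 20 - 4 = 16)
(-11*(-27))*K = -11*(-27)*16 = 297*16 = 4752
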